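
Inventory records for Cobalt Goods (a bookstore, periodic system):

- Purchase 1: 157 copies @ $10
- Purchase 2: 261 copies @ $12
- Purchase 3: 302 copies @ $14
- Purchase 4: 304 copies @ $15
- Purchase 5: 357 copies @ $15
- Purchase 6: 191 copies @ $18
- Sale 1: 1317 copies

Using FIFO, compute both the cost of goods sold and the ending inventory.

COGS = $17,885; ending inventory = $4,398

Sale 1 (1317) [FIFO — oldest first]: 157 @ $10 + 261 @ $12 + 302 @ $14 + 304 @ $15 + 293 @ $15 = $17,885
Ending inventory: 64 @ $15 + 191 @ $18 = $4,398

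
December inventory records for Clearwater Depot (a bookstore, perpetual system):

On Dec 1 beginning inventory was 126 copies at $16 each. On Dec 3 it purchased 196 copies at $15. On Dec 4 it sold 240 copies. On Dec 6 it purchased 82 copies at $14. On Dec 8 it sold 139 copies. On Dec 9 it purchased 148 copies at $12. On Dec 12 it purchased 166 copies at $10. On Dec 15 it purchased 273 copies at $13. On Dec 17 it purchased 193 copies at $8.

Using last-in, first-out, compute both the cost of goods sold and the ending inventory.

Dec 4, 240 sold [LIFO — newest first]: 196 @ $15 + 44 @ $16 = $3,644
Dec 8, 139 sold [LIFO — newest first]: 82 @ $14 + 57 @ $16 = $2,060
Total COGS = $3,644 + $2,060 = $5,704
Ending inventory: 25 @ $16 + 148 @ $12 + 166 @ $10 + 273 @ $13 + 193 @ $8 = $8,929
Check: goods available $14,633 = COGS $5,704 + ending $8,929

COGS = $5,704; ending inventory = $8,929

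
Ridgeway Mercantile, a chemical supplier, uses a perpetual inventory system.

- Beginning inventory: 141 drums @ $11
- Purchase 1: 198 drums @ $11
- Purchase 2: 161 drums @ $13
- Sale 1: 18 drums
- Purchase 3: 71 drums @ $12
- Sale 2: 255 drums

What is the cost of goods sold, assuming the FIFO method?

COGS = $3,003

Sale 1 (18) [FIFO — oldest first]: 18 @ $11 = $198
Sale 2 (255) [FIFO — oldest first]: 123 @ $11 + 132 @ $11 = $2,805
Total COGS = $198 + $2,805 = $3,003
Ending inventory: 66 @ $11 + 161 @ $13 + 71 @ $12 = $3,671
Check: goods available $6,674 = COGS $3,003 + ending $3,671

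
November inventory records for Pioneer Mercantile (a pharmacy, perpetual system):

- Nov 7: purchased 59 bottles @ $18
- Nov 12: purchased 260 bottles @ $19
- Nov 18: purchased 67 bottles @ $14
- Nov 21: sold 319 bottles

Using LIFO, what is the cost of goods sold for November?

Nov 21, 319 sold [LIFO — newest first]: 67 @ $14 + 252 @ $19 = $5,726
Ending inventory: 59 @ $18 + 8 @ $19 = $1,214
Check: goods available $6,940 = COGS $5,726 + ending $1,214

COGS = $5,726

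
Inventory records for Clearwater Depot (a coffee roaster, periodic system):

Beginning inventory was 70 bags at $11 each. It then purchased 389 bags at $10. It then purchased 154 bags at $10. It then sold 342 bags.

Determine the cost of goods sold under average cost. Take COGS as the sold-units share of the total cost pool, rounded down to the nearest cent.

COGS = $3,459.05

Sale 1, sell 342: 342/613 × $6,200.00 → $3,459.05
Ending inventory (cost pool remaining) = $2,740.95
Check: goods available $6,200.00 = COGS $3,459.05 + ending $2,740.95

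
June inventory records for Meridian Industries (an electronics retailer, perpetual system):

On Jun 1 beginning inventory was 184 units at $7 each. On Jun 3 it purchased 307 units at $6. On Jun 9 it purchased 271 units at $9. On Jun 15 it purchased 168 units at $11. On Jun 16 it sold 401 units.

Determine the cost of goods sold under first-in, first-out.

Jun 16, 401 sold [FIFO — oldest first]: 184 @ $7 + 217 @ $6 = $2,590
Ending inventory: 90 @ $6 + 271 @ $9 + 168 @ $11 = $4,827

COGS = $2,590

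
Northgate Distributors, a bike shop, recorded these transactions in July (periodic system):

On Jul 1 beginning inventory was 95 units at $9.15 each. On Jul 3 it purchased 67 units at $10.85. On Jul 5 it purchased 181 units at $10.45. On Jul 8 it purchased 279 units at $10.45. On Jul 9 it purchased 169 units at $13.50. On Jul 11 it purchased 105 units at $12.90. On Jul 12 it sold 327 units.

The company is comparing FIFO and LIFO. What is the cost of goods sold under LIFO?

FIFO COGS: 95 @ $9.15 + 67 @ $10.85 + 165 @ $10.45 = $3,320.45
LIFO COGS: 105 @ $12.90 + 169 @ $13.50 + 53 @ $10.45 = $4,189.85

COGS = $4,189.85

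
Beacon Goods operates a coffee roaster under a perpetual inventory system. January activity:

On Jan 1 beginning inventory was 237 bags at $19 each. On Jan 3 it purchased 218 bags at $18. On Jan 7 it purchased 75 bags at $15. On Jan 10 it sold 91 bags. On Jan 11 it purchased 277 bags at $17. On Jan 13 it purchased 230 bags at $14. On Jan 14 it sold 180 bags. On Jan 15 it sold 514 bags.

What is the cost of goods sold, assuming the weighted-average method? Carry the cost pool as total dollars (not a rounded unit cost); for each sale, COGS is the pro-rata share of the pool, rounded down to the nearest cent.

After Jan 1: 237 on hand, pool $4,503.00 (≈ $19.0000 each)
After Jan 3: 455 on hand, pool $8,427.00 (≈ $18.5209 each)
After Jan 7: 530 on hand, pool $9,552.00 (≈ $18.0226 each)
Jan 10, sell 91: 91/530 × $9,552.00 → $1,640.06
After Jan 11: 716 on hand, pool $12,620.94 (≈ $17.6270 each)
After Jan 13: 946 on hand, pool $15,840.94 (≈ $16.7452 each)
Jan 14, sell 180: 180/946 × $15,840.94 → $3,014.13
Jan 15, sell 514: 514/766 × $12,826.81 → $8,607.02
Total COGS = $1,640.06 + $3,014.13 + $8,607.02 = $13,261.21
Ending inventory (cost pool remaining) = $4,219.79

COGS = $13,261.21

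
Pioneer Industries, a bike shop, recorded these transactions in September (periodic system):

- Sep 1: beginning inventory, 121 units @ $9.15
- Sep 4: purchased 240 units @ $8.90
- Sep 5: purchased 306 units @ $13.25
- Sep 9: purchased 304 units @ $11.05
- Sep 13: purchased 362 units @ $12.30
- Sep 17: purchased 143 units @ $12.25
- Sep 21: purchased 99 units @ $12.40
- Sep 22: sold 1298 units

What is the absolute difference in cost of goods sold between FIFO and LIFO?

FIFO COGS: 121 @ $9.15 + 240 @ $8.90 + 306 @ $13.25 + 304 @ $11.05 + 327 @ $12.30 = $14,678.95
LIFO COGS: 99 @ $12.40 + 143 @ $12.25 + 362 @ $12.30 + 304 @ $11.05 + 306 @ $13.25 + 84 @ $8.90 = $15,593.25
Difference = |$14,678.95 − $15,593.25| = $914.30

$914.30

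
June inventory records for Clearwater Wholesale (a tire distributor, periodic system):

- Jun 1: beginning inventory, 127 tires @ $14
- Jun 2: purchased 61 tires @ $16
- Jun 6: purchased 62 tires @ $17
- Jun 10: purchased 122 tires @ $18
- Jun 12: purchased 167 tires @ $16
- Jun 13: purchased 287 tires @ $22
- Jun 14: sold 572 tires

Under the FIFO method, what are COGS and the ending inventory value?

COGS = $9,402; ending inventory = $5,588

Jun 14, 572 sold [FIFO — oldest first]: 127 @ $14 + 61 @ $16 + 62 @ $17 + 122 @ $18 + 167 @ $16 + 33 @ $22 = $9,402
Ending inventory: 254 @ $22 = $5,588
Check: goods available $14,990 = COGS $9,402 + ending $5,588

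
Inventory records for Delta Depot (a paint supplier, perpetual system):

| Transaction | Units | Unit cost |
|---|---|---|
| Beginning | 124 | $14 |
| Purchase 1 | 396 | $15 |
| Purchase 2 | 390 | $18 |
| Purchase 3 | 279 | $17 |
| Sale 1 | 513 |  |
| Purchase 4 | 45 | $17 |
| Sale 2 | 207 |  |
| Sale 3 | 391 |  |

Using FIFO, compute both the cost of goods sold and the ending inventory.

COGS = $18,113; ending inventory = $2,091

Sale 1 (513) [FIFO — oldest first]: 124 @ $14 + 389 @ $15 = $7,571
Sale 2 (207) [FIFO — oldest first]: 7 @ $15 + 200 @ $18 = $3,705
Sale 3 (391) [FIFO — oldest first]: 190 @ $18 + 201 @ $17 = $6,837
Total COGS = $7,571 + $3,705 + $6,837 = $18,113
Ending inventory: 78 @ $17 + 45 @ $17 = $2,091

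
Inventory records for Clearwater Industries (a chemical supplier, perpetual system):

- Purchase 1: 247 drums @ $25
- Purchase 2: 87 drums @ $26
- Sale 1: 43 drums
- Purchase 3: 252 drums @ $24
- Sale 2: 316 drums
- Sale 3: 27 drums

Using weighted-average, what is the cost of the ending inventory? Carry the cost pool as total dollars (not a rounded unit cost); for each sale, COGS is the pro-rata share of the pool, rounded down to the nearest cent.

After Purchase 1: 247 on hand, pool $6,175.00 (≈ $25.0000 each)
After Purchase 2: 334 on hand, pool $8,437.00 (≈ $25.2605 each)
Sale 1, sell 43: 43/334 × $8,437.00 → $1,086.20
After Purchase 3: 543 on hand, pool $13,398.80 (≈ $24.6755 each)
Sale 2, sell 316: 316/543 × $13,398.80 → $7,797.46
Sale 3, sell 27: 27/227 × $5,601.34 → $666.23
Total COGS = $1,086.20 + $7,797.46 + $666.23 = $9,549.89
Ending inventory (cost pool remaining) = $4,935.11

Ending inventory = $4,935.11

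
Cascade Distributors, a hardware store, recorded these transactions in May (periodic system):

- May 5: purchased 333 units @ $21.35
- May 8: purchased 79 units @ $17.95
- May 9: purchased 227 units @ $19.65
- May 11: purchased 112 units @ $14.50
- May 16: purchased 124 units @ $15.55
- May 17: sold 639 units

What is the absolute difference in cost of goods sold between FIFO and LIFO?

$1,486.40

FIFO COGS: 333 @ $21.35 + 79 @ $17.95 + 227 @ $19.65 = $12,988.15
LIFO COGS: 124 @ $15.55 + 112 @ $14.50 + 227 @ $19.65 + 79 @ $17.95 + 97 @ $21.35 = $11,501.75
Difference = |$12,988.15 − $11,501.75| = $1,486.40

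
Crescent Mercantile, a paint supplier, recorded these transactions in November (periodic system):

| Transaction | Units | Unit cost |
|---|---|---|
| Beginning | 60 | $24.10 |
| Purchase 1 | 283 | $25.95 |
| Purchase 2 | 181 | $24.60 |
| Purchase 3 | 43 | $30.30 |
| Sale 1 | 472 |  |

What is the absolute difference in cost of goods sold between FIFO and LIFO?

FIFO COGS: 60 @ $24.10 + 283 @ $25.95 + 129 @ $24.60 = $11,963.25
LIFO COGS: 43 @ $30.30 + 181 @ $24.60 + 248 @ $25.95 = $12,191.10
Difference = |$11,963.25 − $12,191.10| = $227.85

$227.85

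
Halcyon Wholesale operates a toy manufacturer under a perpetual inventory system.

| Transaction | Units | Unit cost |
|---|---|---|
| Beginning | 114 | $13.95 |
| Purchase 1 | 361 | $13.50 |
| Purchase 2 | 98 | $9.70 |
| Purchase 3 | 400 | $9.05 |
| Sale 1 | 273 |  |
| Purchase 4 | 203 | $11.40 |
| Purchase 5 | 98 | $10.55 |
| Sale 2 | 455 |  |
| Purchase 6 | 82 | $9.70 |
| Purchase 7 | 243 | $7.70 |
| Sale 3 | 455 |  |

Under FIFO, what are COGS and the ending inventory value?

COGS = $13,422.45; ending inventory = $3,626.55

Sale 1 (273) [FIFO — oldest first]: 114 @ $13.95 + 159 @ $13.50 = $3,736.80
Sale 2 (455) [FIFO — oldest first]: 202 @ $13.50 + 98 @ $9.70 + 155 @ $9.05 = $5,080.35
Sale 3 (455) [FIFO — oldest first]: 245 @ $9.05 + 203 @ $11.40 + 7 @ $10.55 = $4,605.30
Total COGS = $3,736.80 + $5,080.35 + $4,605.30 = $13,422.45
Ending inventory: 91 @ $10.55 + 82 @ $9.70 + 243 @ $7.70 = $3,626.55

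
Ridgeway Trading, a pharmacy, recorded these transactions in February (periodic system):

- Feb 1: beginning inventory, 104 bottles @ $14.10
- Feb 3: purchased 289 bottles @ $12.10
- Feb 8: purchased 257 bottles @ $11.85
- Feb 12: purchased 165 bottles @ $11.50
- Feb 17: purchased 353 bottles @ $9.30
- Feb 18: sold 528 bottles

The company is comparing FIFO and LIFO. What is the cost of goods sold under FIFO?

FIFO COGS: 104 @ $14.10 + 289 @ $12.10 + 135 @ $11.85 = $6,563.05
LIFO COGS: 353 @ $9.30 + 165 @ $11.50 + 10 @ $11.85 = $5,298.90

COGS = $6,563.05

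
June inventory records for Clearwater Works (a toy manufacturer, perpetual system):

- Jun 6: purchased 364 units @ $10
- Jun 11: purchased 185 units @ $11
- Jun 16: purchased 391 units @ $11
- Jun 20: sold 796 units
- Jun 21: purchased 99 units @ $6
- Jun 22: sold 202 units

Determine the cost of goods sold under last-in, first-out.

COGS = $10,160

Jun 20, 796 sold [LIFO — newest first]: 391 @ $11 + 185 @ $11 + 220 @ $10 = $8,536
Jun 22, 202 sold [LIFO — newest first]: 99 @ $6 + 103 @ $10 = $1,624
Total COGS = $8,536 + $1,624 = $10,160
Ending inventory: 41 @ $10 = $410
Check: goods available $10,570 = COGS $10,160 + ending $410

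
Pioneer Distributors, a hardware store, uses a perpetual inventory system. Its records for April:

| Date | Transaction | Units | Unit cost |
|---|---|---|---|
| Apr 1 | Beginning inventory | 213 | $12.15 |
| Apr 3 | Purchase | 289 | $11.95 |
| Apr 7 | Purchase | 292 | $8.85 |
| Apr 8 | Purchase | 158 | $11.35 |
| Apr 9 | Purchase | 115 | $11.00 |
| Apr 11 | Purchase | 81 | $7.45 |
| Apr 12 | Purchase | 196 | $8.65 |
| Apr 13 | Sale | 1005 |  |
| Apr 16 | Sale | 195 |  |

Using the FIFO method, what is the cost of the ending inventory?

Ending inventory = $1,245.60

Apr 13, 1005 sold [FIFO — oldest first]: 213 @ $12.15 + 289 @ $11.95 + 292 @ $8.85 + 158 @ $11.35 + 53 @ $11.00 = $11,002.00
Apr 16, 195 sold [FIFO — oldest first]: 62 @ $11.00 + 81 @ $7.45 + 52 @ $8.65 = $1,735.25
Total COGS = $11,002.00 + $1,735.25 = $12,737.25
Ending inventory: 144 @ $8.65 = $1,245.60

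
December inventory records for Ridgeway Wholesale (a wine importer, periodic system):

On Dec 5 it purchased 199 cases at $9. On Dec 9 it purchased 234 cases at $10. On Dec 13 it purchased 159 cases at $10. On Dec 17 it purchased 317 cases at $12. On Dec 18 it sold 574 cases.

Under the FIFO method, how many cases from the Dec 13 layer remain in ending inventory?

18

Dec 18, 574 sold [FIFO — oldest first]: 199 @ $9 + 234 @ $10 + 141 @ $10 = $5,541
Ending inventory: 18 @ $10 + 317 @ $12 = $3,984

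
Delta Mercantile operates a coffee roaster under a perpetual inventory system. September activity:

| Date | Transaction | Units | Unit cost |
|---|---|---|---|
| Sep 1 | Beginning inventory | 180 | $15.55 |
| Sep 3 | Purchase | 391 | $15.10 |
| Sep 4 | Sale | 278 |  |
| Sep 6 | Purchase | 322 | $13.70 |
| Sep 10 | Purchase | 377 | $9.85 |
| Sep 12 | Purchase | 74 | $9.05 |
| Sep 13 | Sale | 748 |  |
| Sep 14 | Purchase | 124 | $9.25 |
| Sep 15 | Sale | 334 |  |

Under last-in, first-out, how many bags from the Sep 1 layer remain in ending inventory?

108

Sep 4, 278 sold [LIFO — newest first]: 278 @ $15.10 = $4,197.80
Sep 13, 748 sold [LIFO — newest first]: 74 @ $9.05 + 377 @ $9.85 + 297 @ $13.70 = $8,452.05
Sep 15, 334 sold [LIFO — newest first]: 124 @ $9.25 + 25 @ $13.70 + 113 @ $15.10 + 72 @ $15.55 = $4,315.40
Total COGS = $4,197.80 + $8,452.05 + $4,315.40 = $16,965.25
Ending inventory: 108 @ $15.55 = $1,679.40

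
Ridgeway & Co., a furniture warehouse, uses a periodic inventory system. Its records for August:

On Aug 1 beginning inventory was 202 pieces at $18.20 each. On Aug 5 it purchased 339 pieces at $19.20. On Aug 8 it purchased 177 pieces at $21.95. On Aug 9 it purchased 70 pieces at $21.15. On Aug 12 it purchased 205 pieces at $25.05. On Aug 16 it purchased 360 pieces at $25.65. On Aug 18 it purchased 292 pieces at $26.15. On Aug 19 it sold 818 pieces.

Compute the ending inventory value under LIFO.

Ending inventory = $16,527.80

Aug 19, 818 sold [LIFO — newest first]: 292 @ $26.15 + 360 @ $25.65 + 166 @ $25.05 = $21,028.10
Ending inventory: 202 @ $18.20 + 339 @ $19.20 + 177 @ $21.95 + 70 @ $21.15 + 39 @ $25.05 = $16,527.80
Check: goods available $37,555.90 = COGS $21,028.10 + ending $16,527.80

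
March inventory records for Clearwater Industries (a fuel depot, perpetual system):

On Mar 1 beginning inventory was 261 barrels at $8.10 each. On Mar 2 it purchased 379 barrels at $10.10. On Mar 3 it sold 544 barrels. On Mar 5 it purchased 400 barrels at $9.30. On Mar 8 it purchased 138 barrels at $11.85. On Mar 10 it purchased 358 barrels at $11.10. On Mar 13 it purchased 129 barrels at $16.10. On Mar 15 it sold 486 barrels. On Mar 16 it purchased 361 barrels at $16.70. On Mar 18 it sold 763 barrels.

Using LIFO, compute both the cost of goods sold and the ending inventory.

Mar 3, 544 sold [LIFO — newest first]: 379 @ $10.10 + 165 @ $8.10 = $5,164.40
Mar 15, 486 sold [LIFO — newest first]: 129 @ $16.10 + 357 @ $11.10 = $6,039.60
Mar 18, 763 sold [LIFO — newest first]: 361 @ $16.70 + 1 @ $11.10 + 138 @ $11.85 + 263 @ $9.30 = $10,121.00
Total COGS = $5,164.40 + $6,039.60 + $10,121.00 = $21,325.00
Ending inventory: 96 @ $8.10 + 137 @ $9.30 = $2,051.70
Check: goods available $23,376.70 = COGS $21,325.00 + ending $2,051.70

COGS = $21,325.00; ending inventory = $2,051.70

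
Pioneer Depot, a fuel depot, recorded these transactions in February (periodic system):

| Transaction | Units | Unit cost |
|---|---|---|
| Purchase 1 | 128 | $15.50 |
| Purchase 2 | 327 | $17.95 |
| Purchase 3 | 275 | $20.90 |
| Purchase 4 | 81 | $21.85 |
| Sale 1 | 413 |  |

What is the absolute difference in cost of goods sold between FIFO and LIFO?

$1,440.75

FIFO COGS: 128 @ $15.50 + 285 @ $17.95 = $7,099.75
LIFO COGS: 81 @ $21.85 + 275 @ $20.90 + 57 @ $17.95 = $8,540.50
Difference = |$7,099.75 − $8,540.50| = $1,440.75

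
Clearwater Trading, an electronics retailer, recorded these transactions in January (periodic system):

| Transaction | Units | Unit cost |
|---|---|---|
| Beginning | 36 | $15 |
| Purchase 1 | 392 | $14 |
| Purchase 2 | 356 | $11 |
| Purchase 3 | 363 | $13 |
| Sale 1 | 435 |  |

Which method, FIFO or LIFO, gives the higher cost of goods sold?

FIFO

FIFO COGS: 36 @ $15 + 392 @ $14 + 7 @ $11 = $6,105
LIFO COGS: 363 @ $13 + 72 @ $11 = $5,511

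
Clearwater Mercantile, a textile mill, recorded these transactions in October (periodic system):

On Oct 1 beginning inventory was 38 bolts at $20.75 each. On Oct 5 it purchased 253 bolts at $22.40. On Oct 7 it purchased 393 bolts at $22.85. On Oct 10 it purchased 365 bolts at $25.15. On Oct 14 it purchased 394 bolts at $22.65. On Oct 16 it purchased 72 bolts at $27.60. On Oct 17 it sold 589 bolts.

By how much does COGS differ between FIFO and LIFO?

FIFO COGS: 38 @ $20.75 + 253 @ $22.40 + 298 @ $22.85 = $13,265.00
LIFO COGS: 72 @ $27.60 + 394 @ $22.65 + 123 @ $25.15 = $14,004.75
Difference = |$13,265.00 − $14,004.75| = $739.75

$739.75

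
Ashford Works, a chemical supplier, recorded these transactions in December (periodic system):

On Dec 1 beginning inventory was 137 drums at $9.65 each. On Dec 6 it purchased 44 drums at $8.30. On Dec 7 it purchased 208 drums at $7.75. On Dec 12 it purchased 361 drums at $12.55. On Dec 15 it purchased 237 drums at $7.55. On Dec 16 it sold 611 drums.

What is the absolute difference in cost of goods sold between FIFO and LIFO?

$335.30

FIFO COGS: 137 @ $9.65 + 44 @ $8.30 + 208 @ $7.75 + 222 @ $12.55 = $6,085.35
LIFO COGS: 237 @ $7.55 + 361 @ $12.55 + 13 @ $7.75 = $6,420.65
Difference = |$6,085.35 − $6,420.65| = $335.30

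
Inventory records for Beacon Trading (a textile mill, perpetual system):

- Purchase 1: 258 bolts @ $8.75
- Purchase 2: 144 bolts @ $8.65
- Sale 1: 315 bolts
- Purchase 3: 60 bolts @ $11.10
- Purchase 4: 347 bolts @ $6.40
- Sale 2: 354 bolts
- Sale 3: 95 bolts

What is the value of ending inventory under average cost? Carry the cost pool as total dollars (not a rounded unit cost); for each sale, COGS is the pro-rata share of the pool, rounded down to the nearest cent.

After Purchase 1: 258 on hand, pool $2,257.50 (≈ $8.7500 each)
After Purchase 2: 402 on hand, pool $3,503.10 (≈ $8.7142 each)
Sale 1, sell 315: 315/402 × $3,503.10 → $2,744.96
After Purchase 3: 147 on hand, pool $1,424.14 (≈ $9.6880 each)
After Purchase 4: 494 on hand, pool $3,644.94 (≈ $7.3784 each)
Sale 2, sell 354: 354/494 × $3,644.94 → $2,611.96
Sale 3, sell 95: 95/140 × $1,032.98 → $700.95
Total COGS = $2,744.96 + $2,611.96 + $700.95 = $6,057.87
Ending inventory (cost pool remaining) = $332.03

Ending inventory = $332.03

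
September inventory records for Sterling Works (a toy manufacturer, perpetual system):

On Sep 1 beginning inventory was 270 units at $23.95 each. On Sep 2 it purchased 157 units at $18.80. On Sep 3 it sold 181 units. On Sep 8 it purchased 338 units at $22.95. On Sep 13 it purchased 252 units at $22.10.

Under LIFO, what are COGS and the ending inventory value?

COGS = $3,526.40; ending inventory = $19,218.00

Sep 3, 181 sold [LIFO — newest first]: 157 @ $18.80 + 24 @ $23.95 = $3,526.40
Ending inventory: 246 @ $23.95 + 338 @ $22.95 + 252 @ $22.10 = $19,218.00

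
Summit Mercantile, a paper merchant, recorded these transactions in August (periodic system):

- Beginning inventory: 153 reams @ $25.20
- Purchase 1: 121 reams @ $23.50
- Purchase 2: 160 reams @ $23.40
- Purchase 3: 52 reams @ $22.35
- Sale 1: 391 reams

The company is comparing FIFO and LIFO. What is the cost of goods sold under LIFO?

COGS = $9,211.30

FIFO COGS: 153 @ $25.20 + 121 @ $23.50 + 117 @ $23.40 = $9,436.90
LIFO COGS: 52 @ $22.35 + 160 @ $23.40 + 121 @ $23.50 + 58 @ $25.20 = $9,211.30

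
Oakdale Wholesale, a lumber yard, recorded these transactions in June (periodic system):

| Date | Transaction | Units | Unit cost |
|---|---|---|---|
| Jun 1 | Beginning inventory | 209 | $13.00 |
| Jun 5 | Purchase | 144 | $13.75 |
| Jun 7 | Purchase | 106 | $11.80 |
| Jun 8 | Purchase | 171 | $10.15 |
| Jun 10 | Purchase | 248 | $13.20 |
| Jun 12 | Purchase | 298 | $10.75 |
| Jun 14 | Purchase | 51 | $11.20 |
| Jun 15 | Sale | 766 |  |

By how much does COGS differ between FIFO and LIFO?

FIFO COGS: 209 @ $13.00 + 144 @ $13.75 + 106 @ $11.80 + 171 @ $10.15 + 136 @ $13.20 = $9,478.65
LIFO COGS: 51 @ $11.20 + 298 @ $10.75 + 248 @ $13.20 + 169 @ $10.15 = $8,763.65
Difference = |$9,478.65 − $8,763.65| = $715.00

$715.00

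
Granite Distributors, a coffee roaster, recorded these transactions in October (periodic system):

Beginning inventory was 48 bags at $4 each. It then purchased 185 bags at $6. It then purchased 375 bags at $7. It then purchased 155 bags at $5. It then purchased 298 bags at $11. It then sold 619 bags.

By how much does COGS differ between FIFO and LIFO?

FIFO COGS: 48 @ $4 + 185 @ $6 + 375 @ $7 + 11 @ $5 = $3,982
LIFO COGS: 298 @ $11 + 155 @ $5 + 166 @ $7 = $5,215
Difference = |$3,982 − $5,215| = $1,233

$1,233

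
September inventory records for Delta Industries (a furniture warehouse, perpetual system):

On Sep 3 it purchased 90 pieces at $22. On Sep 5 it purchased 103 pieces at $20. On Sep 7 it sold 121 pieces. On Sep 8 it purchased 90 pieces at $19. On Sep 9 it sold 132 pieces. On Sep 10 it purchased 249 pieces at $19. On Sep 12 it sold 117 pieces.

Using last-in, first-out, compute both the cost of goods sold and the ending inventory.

COGS = $7,313; ending inventory = $3,168

Sep 7, 121 sold [LIFO — newest first]: 103 @ $20 + 18 @ $22 = $2,456
Sep 9, 132 sold [LIFO — newest first]: 90 @ $19 + 42 @ $22 = $2,634
Sep 12, 117 sold [LIFO — newest first]: 117 @ $19 = $2,223
Total COGS = $2,456 + $2,634 + $2,223 = $7,313
Ending inventory: 30 @ $22 + 132 @ $19 = $3,168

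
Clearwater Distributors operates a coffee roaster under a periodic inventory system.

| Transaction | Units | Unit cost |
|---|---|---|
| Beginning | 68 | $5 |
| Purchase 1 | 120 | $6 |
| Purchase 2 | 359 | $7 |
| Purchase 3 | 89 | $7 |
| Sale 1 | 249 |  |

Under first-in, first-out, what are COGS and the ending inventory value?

Sale 1 (249) [FIFO — oldest first]: 68 @ $5 + 120 @ $6 + 61 @ $7 = $1,487
Ending inventory: 298 @ $7 + 89 @ $7 = $2,709

COGS = $1,487; ending inventory = $2,709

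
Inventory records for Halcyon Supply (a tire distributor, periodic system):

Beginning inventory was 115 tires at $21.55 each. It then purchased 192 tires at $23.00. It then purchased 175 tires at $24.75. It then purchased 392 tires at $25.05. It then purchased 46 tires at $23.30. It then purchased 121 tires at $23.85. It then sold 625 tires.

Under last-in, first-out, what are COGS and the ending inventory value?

Sale 1 (625) [LIFO — newest first]: 121 @ $23.85 + 46 @ $23.30 + 392 @ $25.05 + 66 @ $24.75 = $15,410.75
Ending inventory: 115 @ $21.55 + 192 @ $23.00 + 109 @ $24.75 = $9,592.00

COGS = $15,410.75; ending inventory = $9,592.00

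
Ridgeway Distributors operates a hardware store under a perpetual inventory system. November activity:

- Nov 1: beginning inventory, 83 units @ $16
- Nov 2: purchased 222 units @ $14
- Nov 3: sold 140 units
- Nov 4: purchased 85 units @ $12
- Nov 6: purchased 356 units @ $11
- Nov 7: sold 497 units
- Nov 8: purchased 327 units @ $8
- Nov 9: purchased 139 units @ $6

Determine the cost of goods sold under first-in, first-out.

COGS = $8,173

Nov 3, 140 sold [FIFO — oldest first]: 83 @ $16 + 57 @ $14 = $2,126
Nov 7, 497 sold [FIFO — oldest first]: 165 @ $14 + 85 @ $12 + 247 @ $11 = $6,047
Total COGS = $2,126 + $6,047 = $8,173
Ending inventory: 109 @ $11 + 327 @ $8 + 139 @ $6 = $4,649
Check: goods available $12,822 = COGS $8,173 + ending $4,649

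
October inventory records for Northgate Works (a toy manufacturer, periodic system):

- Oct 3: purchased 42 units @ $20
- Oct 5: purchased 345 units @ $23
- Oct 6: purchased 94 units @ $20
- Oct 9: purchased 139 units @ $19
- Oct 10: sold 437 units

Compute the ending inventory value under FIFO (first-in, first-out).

Oct 10, 437 sold [FIFO — oldest first]: 42 @ $20 + 345 @ $23 + 50 @ $20 = $9,775
Ending inventory: 44 @ $20 + 139 @ $19 = $3,521
Check: goods available $13,296 = COGS $9,775 + ending $3,521

Ending inventory = $3,521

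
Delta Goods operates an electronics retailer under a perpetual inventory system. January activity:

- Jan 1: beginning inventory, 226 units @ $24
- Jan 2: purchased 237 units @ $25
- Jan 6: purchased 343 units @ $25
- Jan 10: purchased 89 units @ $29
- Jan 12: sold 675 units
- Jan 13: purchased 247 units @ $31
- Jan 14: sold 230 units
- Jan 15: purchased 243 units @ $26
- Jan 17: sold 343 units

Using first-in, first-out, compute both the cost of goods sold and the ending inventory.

Jan 12, 675 sold [FIFO — oldest first]: 226 @ $24 + 237 @ $25 + 212 @ $25 = $16,649
Jan 14, 230 sold [FIFO — oldest first]: 131 @ $25 + 89 @ $29 + 10 @ $31 = $6,166
Jan 17, 343 sold [FIFO — oldest first]: 237 @ $31 + 106 @ $26 = $10,103
Total COGS = $16,649 + $6,166 + $10,103 = $32,918
Ending inventory: 137 @ $26 = $3,562

COGS = $32,918; ending inventory = $3,562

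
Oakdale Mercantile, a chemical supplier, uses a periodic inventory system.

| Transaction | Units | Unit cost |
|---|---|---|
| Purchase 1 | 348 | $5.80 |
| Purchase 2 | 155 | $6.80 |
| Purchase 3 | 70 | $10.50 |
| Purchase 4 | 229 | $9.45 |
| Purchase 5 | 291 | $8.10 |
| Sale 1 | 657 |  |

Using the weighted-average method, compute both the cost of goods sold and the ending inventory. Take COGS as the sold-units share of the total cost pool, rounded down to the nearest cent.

Sale 1, sell 657: 657/1093 × $8,328.55 → $5,006.27
Ending inventory (cost pool remaining) = $3,322.28

COGS = $5,006.27; ending inventory = $3,322.28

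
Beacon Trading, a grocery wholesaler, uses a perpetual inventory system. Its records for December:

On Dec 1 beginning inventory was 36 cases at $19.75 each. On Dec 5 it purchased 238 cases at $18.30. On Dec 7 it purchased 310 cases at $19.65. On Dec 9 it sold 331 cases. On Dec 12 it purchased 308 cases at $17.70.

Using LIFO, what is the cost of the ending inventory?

Dec 9, 331 sold [LIFO — newest first]: 310 @ $19.65 + 21 @ $18.30 = $6,475.80
Ending inventory: 36 @ $19.75 + 217 @ $18.30 + 308 @ $17.70 = $10,133.70
Check: goods available $16,609.50 = COGS $6,475.80 + ending $10,133.70

Ending inventory = $10,133.70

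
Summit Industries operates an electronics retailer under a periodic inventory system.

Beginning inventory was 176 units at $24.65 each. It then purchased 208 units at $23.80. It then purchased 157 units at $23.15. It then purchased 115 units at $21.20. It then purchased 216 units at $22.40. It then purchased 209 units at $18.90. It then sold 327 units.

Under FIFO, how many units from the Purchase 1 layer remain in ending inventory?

Sale 1 (327) [FIFO — oldest first]: 176 @ $24.65 + 151 @ $23.80 = $7,932.20
Ending inventory: 57 @ $23.80 + 157 @ $23.15 + 115 @ $21.20 + 216 @ $22.40 + 209 @ $18.90 = $16,217.65
Check: goods available $24,149.85 = COGS $7,932.20 + ending $16,217.65

57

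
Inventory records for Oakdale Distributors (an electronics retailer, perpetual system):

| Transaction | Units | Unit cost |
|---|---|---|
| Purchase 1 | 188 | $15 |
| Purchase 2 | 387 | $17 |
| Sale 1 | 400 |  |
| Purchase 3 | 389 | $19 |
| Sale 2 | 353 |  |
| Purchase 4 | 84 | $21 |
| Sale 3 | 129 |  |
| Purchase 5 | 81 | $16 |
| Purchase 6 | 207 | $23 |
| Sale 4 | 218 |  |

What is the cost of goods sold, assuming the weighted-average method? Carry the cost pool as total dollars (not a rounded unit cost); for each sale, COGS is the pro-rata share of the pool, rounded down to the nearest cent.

After Purchase 1: 188 on hand, pool $2,820.00 (≈ $15.0000 each)
After Purchase 2: 575 on hand, pool $9,399.00 (≈ $16.3461 each)
Sale 1, sell 400: 400/575 × $9,399.00 → $6,538.43
After Purchase 3: 564 on hand, pool $10,251.57 (≈ $18.1765 each)
Sale 2, sell 353: 353/564 × $10,251.57 → $6,416.31
After Purchase 4: 295 on hand, pool $5,599.26 (≈ $18.9805 each)
Sale 3, sell 129: 129/295 × $5,599.26 → $2,448.48
After Purchase 5: 247 on hand, pool $4,446.78 (≈ $18.0032 each)
After Purchase 6: 454 on hand, pool $9,207.78 (≈ $20.2815 each)
Sale 4, sell 218: 218/454 × $9,207.78 → $4,421.35
Total COGS = $6,538.43 + $6,416.31 + $2,448.48 + $4,421.35 = $19,824.57
Ending inventory (cost pool remaining) = $4,786.43

COGS = $19,824.57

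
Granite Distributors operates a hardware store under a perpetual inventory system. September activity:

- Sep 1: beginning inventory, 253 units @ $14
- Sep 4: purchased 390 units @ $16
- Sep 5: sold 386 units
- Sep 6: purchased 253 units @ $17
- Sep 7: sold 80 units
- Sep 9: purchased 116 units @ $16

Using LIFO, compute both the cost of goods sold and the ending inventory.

COGS = $7,536; ending inventory = $8,403

Sep 5, 386 sold [LIFO — newest first]: 386 @ $16 = $6,176
Sep 7, 80 sold [LIFO — newest first]: 80 @ $17 = $1,360
Total COGS = $6,176 + $1,360 = $7,536
Ending inventory: 253 @ $14 + 4 @ $16 + 173 @ $17 + 116 @ $16 = $8,403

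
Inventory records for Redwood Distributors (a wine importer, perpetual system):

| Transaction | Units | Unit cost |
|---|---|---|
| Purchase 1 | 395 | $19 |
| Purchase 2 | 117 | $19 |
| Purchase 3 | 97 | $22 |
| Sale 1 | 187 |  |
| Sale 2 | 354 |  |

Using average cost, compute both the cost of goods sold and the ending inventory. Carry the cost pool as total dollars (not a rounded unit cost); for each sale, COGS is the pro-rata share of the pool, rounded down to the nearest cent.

COGS = $10,537.50; ending inventory = $1,324.50

After Purchase 1: 395 on hand, pool $7,505.00 (≈ $19.0000 each)
After Purchase 2: 512 on hand, pool $9,728.00 (≈ $19.0000 each)
After Purchase 3: 609 on hand, pool $11,862.00 (≈ $19.4778 each)
Sale 1, sell 187: 187/609 × $11,862.00 → $3,642.35
Sale 2, sell 354: 354/422 × $8,219.65 → $6,895.15
Total COGS = $3,642.35 + $6,895.15 = $10,537.50
Ending inventory (cost pool remaining) = $1,324.50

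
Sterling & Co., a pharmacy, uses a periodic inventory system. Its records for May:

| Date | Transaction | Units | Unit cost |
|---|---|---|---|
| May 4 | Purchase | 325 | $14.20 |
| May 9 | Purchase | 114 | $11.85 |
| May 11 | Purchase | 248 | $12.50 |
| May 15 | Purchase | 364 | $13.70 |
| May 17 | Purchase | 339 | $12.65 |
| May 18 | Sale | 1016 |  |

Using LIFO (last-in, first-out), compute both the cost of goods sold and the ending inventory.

May 18, 1016 sold [LIFO — newest first]: 339 @ $12.65 + 364 @ $13.70 + 248 @ $12.50 + 65 @ $11.85 = $13,145.40
Ending inventory: 325 @ $14.20 + 49 @ $11.85 = $5,195.65
Check: goods available $18,341.05 = COGS $13,145.40 + ending $5,195.65

COGS = $13,145.40; ending inventory = $5,195.65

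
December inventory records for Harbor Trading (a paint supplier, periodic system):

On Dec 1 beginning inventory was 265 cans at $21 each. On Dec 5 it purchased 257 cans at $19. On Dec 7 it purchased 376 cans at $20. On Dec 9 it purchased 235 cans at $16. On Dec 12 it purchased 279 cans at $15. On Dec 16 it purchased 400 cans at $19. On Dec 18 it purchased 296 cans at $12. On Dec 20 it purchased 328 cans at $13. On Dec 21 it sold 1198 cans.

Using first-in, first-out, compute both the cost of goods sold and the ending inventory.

Dec 21, 1198 sold [FIFO — oldest first]: 265 @ $21 + 257 @ $19 + 376 @ $20 + 235 @ $16 + 65 @ $15 = $22,703
Ending inventory: 214 @ $15 + 400 @ $19 + 296 @ $12 + 328 @ $13 = $18,626
Check: goods available $41,329 = COGS $22,703 + ending $18,626

COGS = $22,703; ending inventory = $18,626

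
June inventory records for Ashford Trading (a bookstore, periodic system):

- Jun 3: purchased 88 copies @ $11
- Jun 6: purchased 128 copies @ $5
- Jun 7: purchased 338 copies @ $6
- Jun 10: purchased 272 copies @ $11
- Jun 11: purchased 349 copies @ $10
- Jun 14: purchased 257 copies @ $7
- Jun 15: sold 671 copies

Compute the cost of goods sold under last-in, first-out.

COGS = $6,004

Jun 15, 671 sold [LIFO — newest first]: 257 @ $7 + 349 @ $10 + 65 @ $11 = $6,004
Ending inventory: 88 @ $11 + 128 @ $5 + 338 @ $6 + 207 @ $11 = $5,913
Check: goods available $11,917 = COGS $6,004 + ending $5,913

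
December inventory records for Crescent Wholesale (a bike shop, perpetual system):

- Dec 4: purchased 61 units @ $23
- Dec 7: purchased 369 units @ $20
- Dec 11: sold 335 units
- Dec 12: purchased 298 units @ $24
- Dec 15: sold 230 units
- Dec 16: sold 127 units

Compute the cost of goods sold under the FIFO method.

COGS = $15,071

Dec 11, 335 sold [FIFO — oldest first]: 61 @ $23 + 274 @ $20 = $6,883
Dec 15, 230 sold [FIFO — oldest first]: 95 @ $20 + 135 @ $24 = $5,140
Dec 16, 127 sold [FIFO — oldest first]: 127 @ $24 = $3,048
Total COGS = $6,883 + $5,140 + $3,048 = $15,071
Ending inventory: 36 @ $24 = $864
Check: goods available $15,935 = COGS $15,071 + ending $864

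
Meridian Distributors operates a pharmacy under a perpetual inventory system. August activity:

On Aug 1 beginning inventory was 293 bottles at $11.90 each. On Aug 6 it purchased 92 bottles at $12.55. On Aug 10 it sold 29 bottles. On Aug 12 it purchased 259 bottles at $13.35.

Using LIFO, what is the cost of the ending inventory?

Aug 10, 29 sold [LIFO — newest first]: 29 @ $12.55 = $363.95
Ending inventory: 293 @ $11.90 + 63 @ $12.55 + 259 @ $13.35 = $7,735.00

Ending inventory = $7,735.00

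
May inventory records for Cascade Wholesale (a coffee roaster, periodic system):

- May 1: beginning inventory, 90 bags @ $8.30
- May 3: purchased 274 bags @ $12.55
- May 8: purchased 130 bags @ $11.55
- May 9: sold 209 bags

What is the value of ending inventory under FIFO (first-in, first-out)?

Ending inventory = $3,446.75

May 9, 209 sold [FIFO — oldest first]: 90 @ $8.30 + 119 @ $12.55 = $2,240.45
Ending inventory: 155 @ $12.55 + 130 @ $11.55 = $3,446.75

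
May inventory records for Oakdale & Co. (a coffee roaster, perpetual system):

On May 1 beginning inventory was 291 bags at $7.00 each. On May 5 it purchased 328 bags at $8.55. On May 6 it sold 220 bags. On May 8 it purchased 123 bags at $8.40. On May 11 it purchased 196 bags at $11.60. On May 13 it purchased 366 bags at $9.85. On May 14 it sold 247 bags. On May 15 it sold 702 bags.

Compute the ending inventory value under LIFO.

May 6, 220 sold [LIFO — newest first]: 220 @ $8.55 = $1,881.00
May 14, 247 sold [LIFO — newest first]: 247 @ $9.85 = $2,432.95
May 15, 702 sold [LIFO — newest first]: 119 @ $9.85 + 196 @ $11.60 + 123 @ $8.40 + 108 @ $8.55 + 156 @ $7.00 = $6,494.35
Total COGS = $1,881.00 + $2,432.95 + $6,494.35 = $10,808.30
Ending inventory: 135 @ $7.00 = $945.00

Ending inventory = $945.00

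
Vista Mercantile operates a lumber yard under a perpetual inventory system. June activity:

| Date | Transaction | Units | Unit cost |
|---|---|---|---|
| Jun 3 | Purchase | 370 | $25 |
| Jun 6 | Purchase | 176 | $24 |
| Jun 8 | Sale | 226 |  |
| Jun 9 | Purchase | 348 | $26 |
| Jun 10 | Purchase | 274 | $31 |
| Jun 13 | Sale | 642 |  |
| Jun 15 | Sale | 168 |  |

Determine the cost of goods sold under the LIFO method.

Jun 8, 226 sold [LIFO — newest first]: 176 @ $24 + 50 @ $25 = $5,474
Jun 13, 642 sold [LIFO — newest first]: 274 @ $31 + 348 @ $26 + 20 @ $25 = $18,042
Jun 15, 168 sold [LIFO — newest first]: 168 @ $25 = $4,200
Total COGS = $5,474 + $18,042 + $4,200 = $27,716
Ending inventory: 132 @ $25 = $3,300
Check: goods available $31,016 = COGS $27,716 + ending $3,300

COGS = $27,716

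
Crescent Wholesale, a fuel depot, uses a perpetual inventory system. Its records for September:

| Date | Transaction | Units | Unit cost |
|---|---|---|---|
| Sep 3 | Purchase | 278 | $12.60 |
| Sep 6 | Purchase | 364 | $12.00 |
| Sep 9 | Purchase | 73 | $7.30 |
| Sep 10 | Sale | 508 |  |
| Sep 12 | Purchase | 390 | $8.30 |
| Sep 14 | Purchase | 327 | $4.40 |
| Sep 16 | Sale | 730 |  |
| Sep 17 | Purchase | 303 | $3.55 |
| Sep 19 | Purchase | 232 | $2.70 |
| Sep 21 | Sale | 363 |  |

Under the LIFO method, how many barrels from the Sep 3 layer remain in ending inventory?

194

Sep 10, 508 sold [LIFO — newest first]: 73 @ $7.30 + 364 @ $12.00 + 71 @ $12.60 = $5,795.50
Sep 16, 730 sold [LIFO — newest first]: 327 @ $4.40 + 390 @ $8.30 + 13 @ $12.60 = $4,839.60
Sep 21, 363 sold [LIFO — newest first]: 232 @ $2.70 + 131 @ $3.55 = $1,091.45
Total COGS = $5,795.50 + $4,839.60 + $1,091.45 = $11,726.55
Ending inventory: 194 @ $12.60 + 172 @ $3.55 = $3,055.00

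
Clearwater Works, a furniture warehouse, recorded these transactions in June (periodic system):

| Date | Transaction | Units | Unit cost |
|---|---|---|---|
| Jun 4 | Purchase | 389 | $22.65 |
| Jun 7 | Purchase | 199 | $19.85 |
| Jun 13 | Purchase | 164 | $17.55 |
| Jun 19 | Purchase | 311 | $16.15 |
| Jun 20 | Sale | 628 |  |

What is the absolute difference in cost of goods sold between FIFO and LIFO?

FIFO COGS: 389 @ $22.65 + 199 @ $19.85 + 40 @ $17.55 = $13,463.00
LIFO COGS: 311 @ $16.15 + 164 @ $17.55 + 153 @ $19.85 = $10,937.90
Difference = |$13,463.00 − $10,937.90| = $2,525.10

$2,525.10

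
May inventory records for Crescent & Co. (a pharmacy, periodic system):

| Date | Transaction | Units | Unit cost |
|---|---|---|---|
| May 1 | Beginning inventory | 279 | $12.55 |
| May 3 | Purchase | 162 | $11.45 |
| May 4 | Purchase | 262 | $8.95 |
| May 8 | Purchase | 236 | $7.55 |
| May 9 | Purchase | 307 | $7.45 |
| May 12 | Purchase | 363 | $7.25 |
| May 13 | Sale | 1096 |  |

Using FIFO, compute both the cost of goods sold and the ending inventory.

COGS = $10,652.70; ending inventory = $3,749.25

May 13, 1096 sold [FIFO — oldest first]: 279 @ $12.55 + 162 @ $11.45 + 262 @ $8.95 + 236 @ $7.55 + 157 @ $7.45 = $10,652.70
Ending inventory: 150 @ $7.45 + 363 @ $7.25 = $3,749.25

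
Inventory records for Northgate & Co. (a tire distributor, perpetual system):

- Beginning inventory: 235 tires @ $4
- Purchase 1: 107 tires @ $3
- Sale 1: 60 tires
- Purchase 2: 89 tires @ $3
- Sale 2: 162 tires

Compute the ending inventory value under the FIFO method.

Ending inventory = $640

Sale 1 (60) [FIFO — oldest first]: 60 @ $4 = $240
Sale 2 (162) [FIFO — oldest first]: 162 @ $4 = $648
Total COGS = $240 + $648 = $888
Ending inventory: 13 @ $4 + 107 @ $3 + 89 @ $3 = $640
Check: goods available $1,528 = COGS $888 + ending $640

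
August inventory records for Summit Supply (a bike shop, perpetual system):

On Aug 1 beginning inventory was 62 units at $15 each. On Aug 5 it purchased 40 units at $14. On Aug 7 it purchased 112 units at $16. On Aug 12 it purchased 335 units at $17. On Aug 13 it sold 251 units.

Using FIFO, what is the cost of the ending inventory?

Ending inventory = $5,066

Aug 13, 251 sold [FIFO — oldest first]: 62 @ $15 + 40 @ $14 + 112 @ $16 + 37 @ $17 = $3,911
Ending inventory: 298 @ $17 = $5,066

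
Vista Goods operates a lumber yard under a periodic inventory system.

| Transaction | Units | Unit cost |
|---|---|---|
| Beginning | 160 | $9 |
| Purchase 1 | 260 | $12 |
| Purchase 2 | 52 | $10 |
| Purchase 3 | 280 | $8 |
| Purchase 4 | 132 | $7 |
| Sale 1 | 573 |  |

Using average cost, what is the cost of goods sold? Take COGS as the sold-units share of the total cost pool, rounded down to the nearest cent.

Sale 1, sell 573: 573/884 × $8,244.00 → $5,343.67
Ending inventory (cost pool remaining) = $2,900.33
Check: goods available $8,244.00 = COGS $5,343.67 + ending $2,900.33

COGS = $5,343.67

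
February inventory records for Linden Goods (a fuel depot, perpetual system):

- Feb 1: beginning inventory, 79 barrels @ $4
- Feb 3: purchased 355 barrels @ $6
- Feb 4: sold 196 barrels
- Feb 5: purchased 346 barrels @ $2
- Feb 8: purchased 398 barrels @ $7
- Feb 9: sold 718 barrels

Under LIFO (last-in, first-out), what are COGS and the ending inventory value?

Feb 4, 196 sold [LIFO — newest first]: 196 @ $6 = $1,176
Feb 9, 718 sold [LIFO — newest first]: 398 @ $7 + 320 @ $2 = $3,426
Total COGS = $1,176 + $3,426 = $4,602
Ending inventory: 79 @ $4 + 159 @ $6 + 26 @ $2 = $1,322

COGS = $4,602; ending inventory = $1,322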